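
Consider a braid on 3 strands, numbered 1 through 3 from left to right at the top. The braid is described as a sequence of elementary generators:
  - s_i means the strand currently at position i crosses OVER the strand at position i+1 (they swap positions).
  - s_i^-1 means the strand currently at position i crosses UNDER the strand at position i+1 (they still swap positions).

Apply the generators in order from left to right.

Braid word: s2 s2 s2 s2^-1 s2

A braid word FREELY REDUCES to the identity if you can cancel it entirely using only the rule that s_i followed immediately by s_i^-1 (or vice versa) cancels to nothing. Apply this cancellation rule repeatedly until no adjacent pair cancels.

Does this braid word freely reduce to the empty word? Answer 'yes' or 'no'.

Gen 1 (s2): push. Stack: [s2]
Gen 2 (s2): push. Stack: [s2 s2]
Gen 3 (s2): push. Stack: [s2 s2 s2]
Gen 4 (s2^-1): cancels prior s2. Stack: [s2 s2]
Gen 5 (s2): push. Stack: [s2 s2 s2]
Reduced word: s2 s2 s2

Answer: no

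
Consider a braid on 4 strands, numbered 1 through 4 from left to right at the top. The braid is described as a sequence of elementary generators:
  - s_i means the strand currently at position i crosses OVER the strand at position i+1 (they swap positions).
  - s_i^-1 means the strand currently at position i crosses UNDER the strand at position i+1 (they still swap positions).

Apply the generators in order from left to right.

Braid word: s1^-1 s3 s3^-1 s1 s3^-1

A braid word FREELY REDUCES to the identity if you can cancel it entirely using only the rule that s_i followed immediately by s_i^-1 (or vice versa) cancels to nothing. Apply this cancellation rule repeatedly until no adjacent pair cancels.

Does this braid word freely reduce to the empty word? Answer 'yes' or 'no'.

Gen 1 (s1^-1): push. Stack: [s1^-1]
Gen 2 (s3): push. Stack: [s1^-1 s3]
Gen 3 (s3^-1): cancels prior s3. Stack: [s1^-1]
Gen 4 (s1): cancels prior s1^-1. Stack: []
Gen 5 (s3^-1): push. Stack: [s3^-1]
Reduced word: s3^-1

Answer: no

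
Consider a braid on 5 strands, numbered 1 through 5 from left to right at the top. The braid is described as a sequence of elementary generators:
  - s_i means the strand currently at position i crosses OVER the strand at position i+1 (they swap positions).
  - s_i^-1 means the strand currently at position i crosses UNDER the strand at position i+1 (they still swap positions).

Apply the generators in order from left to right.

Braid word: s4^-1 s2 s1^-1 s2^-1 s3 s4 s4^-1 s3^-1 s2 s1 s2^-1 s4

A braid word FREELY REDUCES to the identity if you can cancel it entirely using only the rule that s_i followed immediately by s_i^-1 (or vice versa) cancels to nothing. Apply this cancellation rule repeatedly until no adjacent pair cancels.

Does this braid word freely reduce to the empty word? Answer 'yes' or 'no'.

Answer: yes

Derivation:
Gen 1 (s4^-1): push. Stack: [s4^-1]
Gen 2 (s2): push. Stack: [s4^-1 s2]
Gen 3 (s1^-1): push. Stack: [s4^-1 s2 s1^-1]
Gen 4 (s2^-1): push. Stack: [s4^-1 s2 s1^-1 s2^-1]
Gen 5 (s3): push. Stack: [s4^-1 s2 s1^-1 s2^-1 s3]
Gen 6 (s4): push. Stack: [s4^-1 s2 s1^-1 s2^-1 s3 s4]
Gen 7 (s4^-1): cancels prior s4. Stack: [s4^-1 s2 s1^-1 s2^-1 s3]
Gen 8 (s3^-1): cancels prior s3. Stack: [s4^-1 s2 s1^-1 s2^-1]
Gen 9 (s2): cancels prior s2^-1. Stack: [s4^-1 s2 s1^-1]
Gen 10 (s1): cancels prior s1^-1. Stack: [s4^-1 s2]
Gen 11 (s2^-1): cancels prior s2. Stack: [s4^-1]
Gen 12 (s4): cancels prior s4^-1. Stack: []
Reduced word: (empty)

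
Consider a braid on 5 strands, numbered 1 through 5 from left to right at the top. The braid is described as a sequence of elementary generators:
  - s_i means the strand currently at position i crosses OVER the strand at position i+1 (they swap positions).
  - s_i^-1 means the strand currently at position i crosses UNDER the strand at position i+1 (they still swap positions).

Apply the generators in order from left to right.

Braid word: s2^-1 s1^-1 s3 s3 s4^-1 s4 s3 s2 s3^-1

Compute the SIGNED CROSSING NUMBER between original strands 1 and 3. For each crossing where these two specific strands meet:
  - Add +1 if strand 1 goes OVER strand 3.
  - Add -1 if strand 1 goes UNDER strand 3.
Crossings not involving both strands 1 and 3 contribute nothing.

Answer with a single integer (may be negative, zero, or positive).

Answer: -1

Derivation:
Gen 1: crossing 2x3. Both 1&3? no. Sum: 0
Gen 2: 1 under 3. Both 1&3? yes. Contrib: -1. Sum: -1
Gen 3: crossing 2x4. Both 1&3? no. Sum: -1
Gen 4: crossing 4x2. Both 1&3? no. Sum: -1
Gen 5: crossing 4x5. Both 1&3? no. Sum: -1
Gen 6: crossing 5x4. Both 1&3? no. Sum: -1
Gen 7: crossing 2x4. Both 1&3? no. Sum: -1
Gen 8: crossing 1x4. Both 1&3? no. Sum: -1
Gen 9: crossing 1x2. Both 1&3? no. Sum: -1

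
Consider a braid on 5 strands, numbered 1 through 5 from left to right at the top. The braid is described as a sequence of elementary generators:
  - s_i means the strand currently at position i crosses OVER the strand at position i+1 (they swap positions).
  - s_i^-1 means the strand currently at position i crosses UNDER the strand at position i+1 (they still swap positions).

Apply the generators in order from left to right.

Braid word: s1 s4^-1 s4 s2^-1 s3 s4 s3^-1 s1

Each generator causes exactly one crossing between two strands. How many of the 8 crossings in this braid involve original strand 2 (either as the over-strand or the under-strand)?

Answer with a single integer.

Answer: 2

Derivation:
Gen 1: crossing 1x2. Involves strand 2? yes. Count so far: 1
Gen 2: crossing 4x5. Involves strand 2? no. Count so far: 1
Gen 3: crossing 5x4. Involves strand 2? no. Count so far: 1
Gen 4: crossing 1x3. Involves strand 2? no. Count so far: 1
Gen 5: crossing 1x4. Involves strand 2? no. Count so far: 1
Gen 6: crossing 1x5. Involves strand 2? no. Count so far: 1
Gen 7: crossing 4x5. Involves strand 2? no. Count so far: 1
Gen 8: crossing 2x3. Involves strand 2? yes. Count so far: 2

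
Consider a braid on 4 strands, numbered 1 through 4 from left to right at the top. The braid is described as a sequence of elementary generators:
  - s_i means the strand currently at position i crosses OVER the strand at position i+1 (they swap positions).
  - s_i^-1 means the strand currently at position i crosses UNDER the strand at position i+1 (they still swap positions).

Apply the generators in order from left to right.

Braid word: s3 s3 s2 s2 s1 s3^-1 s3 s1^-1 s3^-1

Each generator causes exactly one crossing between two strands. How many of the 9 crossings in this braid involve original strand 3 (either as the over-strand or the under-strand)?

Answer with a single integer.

Answer: 7

Derivation:
Gen 1: crossing 3x4. Involves strand 3? yes. Count so far: 1
Gen 2: crossing 4x3. Involves strand 3? yes. Count so far: 2
Gen 3: crossing 2x3. Involves strand 3? yes. Count so far: 3
Gen 4: crossing 3x2. Involves strand 3? yes. Count so far: 4
Gen 5: crossing 1x2. Involves strand 3? no. Count so far: 4
Gen 6: crossing 3x4. Involves strand 3? yes. Count so far: 5
Gen 7: crossing 4x3. Involves strand 3? yes. Count so far: 6
Gen 8: crossing 2x1. Involves strand 3? no. Count so far: 6
Gen 9: crossing 3x4. Involves strand 3? yes. Count so far: 7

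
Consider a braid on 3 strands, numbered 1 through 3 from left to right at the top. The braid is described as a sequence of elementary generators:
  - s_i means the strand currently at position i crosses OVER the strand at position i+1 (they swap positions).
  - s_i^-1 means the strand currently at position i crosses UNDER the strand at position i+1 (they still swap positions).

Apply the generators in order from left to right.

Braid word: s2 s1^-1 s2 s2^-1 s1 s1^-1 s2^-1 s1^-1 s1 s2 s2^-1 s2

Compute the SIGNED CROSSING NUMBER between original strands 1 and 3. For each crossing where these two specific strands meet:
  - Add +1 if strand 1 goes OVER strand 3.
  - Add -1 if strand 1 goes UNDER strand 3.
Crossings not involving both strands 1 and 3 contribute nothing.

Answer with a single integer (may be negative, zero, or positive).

Answer: -3

Derivation:
Gen 1: crossing 2x3. Both 1&3? no. Sum: 0
Gen 2: 1 under 3. Both 1&3? yes. Contrib: -1. Sum: -1
Gen 3: crossing 1x2. Both 1&3? no. Sum: -1
Gen 4: crossing 2x1. Both 1&3? no. Sum: -1
Gen 5: 3 over 1. Both 1&3? yes. Contrib: -1. Sum: -2
Gen 6: 1 under 3. Both 1&3? yes. Contrib: -1. Sum: -3
Gen 7: crossing 1x2. Both 1&3? no. Sum: -3
Gen 8: crossing 3x2. Both 1&3? no. Sum: -3
Gen 9: crossing 2x3. Both 1&3? no. Sum: -3
Gen 10: crossing 2x1. Both 1&3? no. Sum: -3
Gen 11: crossing 1x2. Both 1&3? no. Sum: -3
Gen 12: crossing 2x1. Both 1&3? no. Sum: -3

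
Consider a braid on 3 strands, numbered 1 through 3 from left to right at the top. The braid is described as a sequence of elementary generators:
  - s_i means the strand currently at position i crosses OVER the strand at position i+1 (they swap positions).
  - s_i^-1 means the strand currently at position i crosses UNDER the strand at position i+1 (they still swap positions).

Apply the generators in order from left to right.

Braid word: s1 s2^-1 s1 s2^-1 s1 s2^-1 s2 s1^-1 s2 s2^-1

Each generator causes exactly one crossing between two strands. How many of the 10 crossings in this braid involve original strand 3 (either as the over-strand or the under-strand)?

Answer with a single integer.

Gen 1: crossing 1x2. Involves strand 3? no. Count so far: 0
Gen 2: crossing 1x3. Involves strand 3? yes. Count so far: 1
Gen 3: crossing 2x3. Involves strand 3? yes. Count so far: 2
Gen 4: crossing 2x1. Involves strand 3? no. Count so far: 2
Gen 5: crossing 3x1. Involves strand 3? yes. Count so far: 3
Gen 6: crossing 3x2. Involves strand 3? yes. Count so far: 4
Gen 7: crossing 2x3. Involves strand 3? yes. Count so far: 5
Gen 8: crossing 1x3. Involves strand 3? yes. Count so far: 6
Gen 9: crossing 1x2. Involves strand 3? no. Count so far: 6
Gen 10: crossing 2x1. Involves strand 3? no. Count so far: 6

Answer: 6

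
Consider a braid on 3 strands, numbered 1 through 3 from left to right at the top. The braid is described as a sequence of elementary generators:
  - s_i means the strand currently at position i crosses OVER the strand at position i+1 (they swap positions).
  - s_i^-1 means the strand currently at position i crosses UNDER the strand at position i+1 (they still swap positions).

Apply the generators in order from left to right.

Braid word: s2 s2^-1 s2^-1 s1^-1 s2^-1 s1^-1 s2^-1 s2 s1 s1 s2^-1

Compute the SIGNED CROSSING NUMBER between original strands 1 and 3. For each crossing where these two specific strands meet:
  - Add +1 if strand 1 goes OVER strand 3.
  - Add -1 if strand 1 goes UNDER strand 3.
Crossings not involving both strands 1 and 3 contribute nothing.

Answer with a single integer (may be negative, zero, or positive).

Gen 1: crossing 2x3. Both 1&3? no. Sum: 0
Gen 2: crossing 3x2. Both 1&3? no. Sum: 0
Gen 3: crossing 2x3. Both 1&3? no. Sum: 0
Gen 4: 1 under 3. Both 1&3? yes. Contrib: -1. Sum: -1
Gen 5: crossing 1x2. Both 1&3? no. Sum: -1
Gen 6: crossing 3x2. Both 1&3? no. Sum: -1
Gen 7: 3 under 1. Both 1&3? yes. Contrib: +1. Sum: 0
Gen 8: 1 over 3. Both 1&3? yes. Contrib: +1. Sum: 1
Gen 9: crossing 2x3. Both 1&3? no. Sum: 1
Gen 10: crossing 3x2. Both 1&3? no. Sum: 1
Gen 11: 3 under 1. Both 1&3? yes. Contrib: +1. Sum: 2

Answer: 2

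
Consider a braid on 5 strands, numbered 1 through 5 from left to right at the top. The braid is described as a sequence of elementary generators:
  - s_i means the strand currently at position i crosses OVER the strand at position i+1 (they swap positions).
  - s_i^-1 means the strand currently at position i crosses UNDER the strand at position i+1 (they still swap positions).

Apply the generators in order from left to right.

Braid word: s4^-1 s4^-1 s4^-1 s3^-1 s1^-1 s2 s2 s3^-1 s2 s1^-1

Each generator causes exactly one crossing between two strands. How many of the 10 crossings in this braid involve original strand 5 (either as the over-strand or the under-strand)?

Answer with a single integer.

Answer: 7

Derivation:
Gen 1: crossing 4x5. Involves strand 5? yes. Count so far: 1
Gen 2: crossing 5x4. Involves strand 5? yes. Count so far: 2
Gen 3: crossing 4x5. Involves strand 5? yes. Count so far: 3
Gen 4: crossing 3x5. Involves strand 5? yes. Count so far: 4
Gen 5: crossing 1x2. Involves strand 5? no. Count so far: 4
Gen 6: crossing 1x5. Involves strand 5? yes. Count so far: 5
Gen 7: crossing 5x1. Involves strand 5? yes. Count so far: 6
Gen 8: crossing 5x3. Involves strand 5? yes. Count so far: 7
Gen 9: crossing 1x3. Involves strand 5? no. Count so far: 7
Gen 10: crossing 2x3. Involves strand 5? no. Count so far: 7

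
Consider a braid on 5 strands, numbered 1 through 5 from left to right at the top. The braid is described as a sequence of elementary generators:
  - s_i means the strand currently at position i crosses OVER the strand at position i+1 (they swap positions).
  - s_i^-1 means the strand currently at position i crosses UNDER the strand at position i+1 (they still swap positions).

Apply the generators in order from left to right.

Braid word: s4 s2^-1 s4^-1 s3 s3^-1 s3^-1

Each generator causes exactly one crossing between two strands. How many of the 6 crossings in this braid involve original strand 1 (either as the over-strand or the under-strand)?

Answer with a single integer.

Answer: 0

Derivation:
Gen 1: crossing 4x5. Involves strand 1? no. Count so far: 0
Gen 2: crossing 2x3. Involves strand 1? no. Count so far: 0
Gen 3: crossing 5x4. Involves strand 1? no. Count so far: 0
Gen 4: crossing 2x4. Involves strand 1? no. Count so far: 0
Gen 5: crossing 4x2. Involves strand 1? no. Count so far: 0
Gen 6: crossing 2x4. Involves strand 1? no. Count so far: 0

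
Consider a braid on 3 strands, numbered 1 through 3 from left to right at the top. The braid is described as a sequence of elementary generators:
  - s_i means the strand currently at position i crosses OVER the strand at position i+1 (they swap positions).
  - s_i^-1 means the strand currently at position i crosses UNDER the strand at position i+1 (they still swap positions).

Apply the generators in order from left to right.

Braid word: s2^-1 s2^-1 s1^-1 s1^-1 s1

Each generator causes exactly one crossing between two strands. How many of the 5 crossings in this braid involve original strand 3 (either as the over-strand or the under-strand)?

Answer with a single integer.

Gen 1: crossing 2x3. Involves strand 3? yes. Count so far: 1
Gen 2: crossing 3x2. Involves strand 3? yes. Count so far: 2
Gen 3: crossing 1x2. Involves strand 3? no. Count so far: 2
Gen 4: crossing 2x1. Involves strand 3? no. Count so far: 2
Gen 5: crossing 1x2. Involves strand 3? no. Count so far: 2

Answer: 2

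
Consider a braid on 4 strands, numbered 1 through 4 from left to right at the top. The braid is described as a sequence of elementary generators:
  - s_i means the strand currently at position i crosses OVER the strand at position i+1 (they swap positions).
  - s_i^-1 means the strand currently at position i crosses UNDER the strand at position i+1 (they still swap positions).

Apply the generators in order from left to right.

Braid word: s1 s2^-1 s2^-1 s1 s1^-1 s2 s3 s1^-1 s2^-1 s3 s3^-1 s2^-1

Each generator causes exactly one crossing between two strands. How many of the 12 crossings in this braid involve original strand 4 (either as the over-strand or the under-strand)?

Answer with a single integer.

Gen 1: crossing 1x2. Involves strand 4? no. Count so far: 0
Gen 2: crossing 1x3. Involves strand 4? no. Count so far: 0
Gen 3: crossing 3x1. Involves strand 4? no. Count so far: 0
Gen 4: crossing 2x1. Involves strand 4? no. Count so far: 0
Gen 5: crossing 1x2. Involves strand 4? no. Count so far: 0
Gen 6: crossing 1x3. Involves strand 4? no. Count so far: 0
Gen 7: crossing 1x4. Involves strand 4? yes. Count so far: 1
Gen 8: crossing 2x3. Involves strand 4? no. Count so far: 1
Gen 9: crossing 2x4. Involves strand 4? yes. Count so far: 2
Gen 10: crossing 2x1. Involves strand 4? no. Count so far: 2
Gen 11: crossing 1x2. Involves strand 4? no. Count so far: 2
Gen 12: crossing 4x2. Involves strand 4? yes. Count so far: 3

Answer: 3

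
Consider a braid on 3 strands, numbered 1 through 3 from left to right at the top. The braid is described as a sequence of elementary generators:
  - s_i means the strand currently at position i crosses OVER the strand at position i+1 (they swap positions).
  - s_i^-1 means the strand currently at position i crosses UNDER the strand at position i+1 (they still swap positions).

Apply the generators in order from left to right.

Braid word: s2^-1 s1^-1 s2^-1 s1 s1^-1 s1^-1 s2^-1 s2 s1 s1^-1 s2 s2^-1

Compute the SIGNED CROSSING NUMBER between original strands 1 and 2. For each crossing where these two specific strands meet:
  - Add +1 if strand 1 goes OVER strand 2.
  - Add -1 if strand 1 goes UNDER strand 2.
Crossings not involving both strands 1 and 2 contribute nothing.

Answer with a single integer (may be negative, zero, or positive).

Answer: -1

Derivation:
Gen 1: crossing 2x3. Both 1&2? no. Sum: 0
Gen 2: crossing 1x3. Both 1&2? no. Sum: 0
Gen 3: 1 under 2. Both 1&2? yes. Contrib: -1. Sum: -1
Gen 4: crossing 3x2. Both 1&2? no. Sum: -1
Gen 5: crossing 2x3. Both 1&2? no. Sum: -1
Gen 6: crossing 3x2. Both 1&2? no. Sum: -1
Gen 7: crossing 3x1. Both 1&2? no. Sum: -1
Gen 8: crossing 1x3. Both 1&2? no. Sum: -1
Gen 9: crossing 2x3. Both 1&2? no. Sum: -1
Gen 10: crossing 3x2. Both 1&2? no. Sum: -1
Gen 11: crossing 3x1. Both 1&2? no. Sum: -1
Gen 12: crossing 1x3. Both 1&2? no. Sum: -1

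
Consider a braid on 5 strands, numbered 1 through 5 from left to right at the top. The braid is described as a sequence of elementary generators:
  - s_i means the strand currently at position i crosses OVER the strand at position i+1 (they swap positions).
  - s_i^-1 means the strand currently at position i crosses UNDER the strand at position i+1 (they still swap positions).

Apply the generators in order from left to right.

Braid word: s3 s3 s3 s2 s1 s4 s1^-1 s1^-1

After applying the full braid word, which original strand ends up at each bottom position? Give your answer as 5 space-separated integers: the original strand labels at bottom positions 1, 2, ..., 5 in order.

Gen 1 (s3): strand 3 crosses over strand 4. Perm now: [1 2 4 3 5]
Gen 2 (s3): strand 4 crosses over strand 3. Perm now: [1 2 3 4 5]
Gen 3 (s3): strand 3 crosses over strand 4. Perm now: [1 2 4 3 5]
Gen 4 (s2): strand 2 crosses over strand 4. Perm now: [1 4 2 3 5]
Gen 5 (s1): strand 1 crosses over strand 4. Perm now: [4 1 2 3 5]
Gen 6 (s4): strand 3 crosses over strand 5. Perm now: [4 1 2 5 3]
Gen 7 (s1^-1): strand 4 crosses under strand 1. Perm now: [1 4 2 5 3]
Gen 8 (s1^-1): strand 1 crosses under strand 4. Perm now: [4 1 2 5 3]

Answer: 4 1 2 5 3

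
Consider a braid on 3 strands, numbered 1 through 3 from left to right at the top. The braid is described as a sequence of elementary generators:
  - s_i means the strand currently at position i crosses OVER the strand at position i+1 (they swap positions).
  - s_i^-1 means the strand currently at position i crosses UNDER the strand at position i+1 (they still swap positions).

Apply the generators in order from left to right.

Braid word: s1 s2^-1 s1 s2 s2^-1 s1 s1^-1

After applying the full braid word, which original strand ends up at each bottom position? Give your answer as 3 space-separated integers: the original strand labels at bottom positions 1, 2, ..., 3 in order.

Gen 1 (s1): strand 1 crosses over strand 2. Perm now: [2 1 3]
Gen 2 (s2^-1): strand 1 crosses under strand 3. Perm now: [2 3 1]
Gen 3 (s1): strand 2 crosses over strand 3. Perm now: [3 2 1]
Gen 4 (s2): strand 2 crosses over strand 1. Perm now: [3 1 2]
Gen 5 (s2^-1): strand 1 crosses under strand 2. Perm now: [3 2 1]
Gen 6 (s1): strand 3 crosses over strand 2. Perm now: [2 3 1]
Gen 7 (s1^-1): strand 2 crosses under strand 3. Perm now: [3 2 1]

Answer: 3 2 1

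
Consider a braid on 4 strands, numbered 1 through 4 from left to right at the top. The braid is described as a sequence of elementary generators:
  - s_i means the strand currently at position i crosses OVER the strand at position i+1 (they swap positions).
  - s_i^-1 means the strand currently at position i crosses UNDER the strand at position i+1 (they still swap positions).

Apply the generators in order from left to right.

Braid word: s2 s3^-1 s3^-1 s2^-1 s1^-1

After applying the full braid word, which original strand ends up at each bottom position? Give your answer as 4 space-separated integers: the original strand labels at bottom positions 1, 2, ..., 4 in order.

Gen 1 (s2): strand 2 crosses over strand 3. Perm now: [1 3 2 4]
Gen 2 (s3^-1): strand 2 crosses under strand 4. Perm now: [1 3 4 2]
Gen 3 (s3^-1): strand 4 crosses under strand 2. Perm now: [1 3 2 4]
Gen 4 (s2^-1): strand 3 crosses under strand 2. Perm now: [1 2 3 4]
Gen 5 (s1^-1): strand 1 crosses under strand 2. Perm now: [2 1 3 4]

Answer: 2 1 3 4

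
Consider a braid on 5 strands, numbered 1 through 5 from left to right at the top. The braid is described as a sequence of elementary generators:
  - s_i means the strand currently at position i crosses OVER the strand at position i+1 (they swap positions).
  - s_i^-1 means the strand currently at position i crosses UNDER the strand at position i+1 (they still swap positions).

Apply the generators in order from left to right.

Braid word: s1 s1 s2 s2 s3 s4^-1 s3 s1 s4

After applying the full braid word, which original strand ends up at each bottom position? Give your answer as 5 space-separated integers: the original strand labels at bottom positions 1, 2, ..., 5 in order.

Answer: 2 1 5 3 4

Derivation:
Gen 1 (s1): strand 1 crosses over strand 2. Perm now: [2 1 3 4 5]
Gen 2 (s1): strand 2 crosses over strand 1. Perm now: [1 2 3 4 5]
Gen 3 (s2): strand 2 crosses over strand 3. Perm now: [1 3 2 4 5]
Gen 4 (s2): strand 3 crosses over strand 2. Perm now: [1 2 3 4 5]
Gen 5 (s3): strand 3 crosses over strand 4. Perm now: [1 2 4 3 5]
Gen 6 (s4^-1): strand 3 crosses under strand 5. Perm now: [1 2 4 5 3]
Gen 7 (s3): strand 4 crosses over strand 5. Perm now: [1 2 5 4 3]
Gen 8 (s1): strand 1 crosses over strand 2. Perm now: [2 1 5 4 3]
Gen 9 (s4): strand 4 crosses over strand 3. Perm now: [2 1 5 3 4]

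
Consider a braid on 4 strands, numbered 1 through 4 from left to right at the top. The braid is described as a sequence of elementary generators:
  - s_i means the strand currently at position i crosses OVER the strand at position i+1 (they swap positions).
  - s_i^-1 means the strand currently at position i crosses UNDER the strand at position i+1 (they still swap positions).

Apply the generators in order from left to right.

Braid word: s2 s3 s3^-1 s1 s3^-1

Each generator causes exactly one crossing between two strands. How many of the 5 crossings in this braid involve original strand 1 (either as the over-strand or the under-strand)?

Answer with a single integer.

Answer: 1

Derivation:
Gen 1: crossing 2x3. Involves strand 1? no. Count so far: 0
Gen 2: crossing 2x4. Involves strand 1? no. Count so far: 0
Gen 3: crossing 4x2. Involves strand 1? no. Count so far: 0
Gen 4: crossing 1x3. Involves strand 1? yes. Count so far: 1
Gen 5: crossing 2x4. Involves strand 1? no. Count so far: 1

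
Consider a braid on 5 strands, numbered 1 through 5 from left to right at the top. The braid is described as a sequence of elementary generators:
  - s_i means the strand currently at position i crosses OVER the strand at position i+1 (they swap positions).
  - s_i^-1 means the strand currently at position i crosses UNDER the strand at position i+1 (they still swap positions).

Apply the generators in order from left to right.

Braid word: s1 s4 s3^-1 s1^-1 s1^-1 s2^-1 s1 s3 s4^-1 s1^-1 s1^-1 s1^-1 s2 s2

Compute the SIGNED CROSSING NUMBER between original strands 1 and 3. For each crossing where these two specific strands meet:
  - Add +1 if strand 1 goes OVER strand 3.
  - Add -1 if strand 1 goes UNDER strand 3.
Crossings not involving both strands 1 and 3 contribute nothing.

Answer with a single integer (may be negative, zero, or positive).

Gen 1: crossing 1x2. Both 1&3? no. Sum: 0
Gen 2: crossing 4x5. Both 1&3? no. Sum: 0
Gen 3: crossing 3x5. Both 1&3? no. Sum: 0
Gen 4: crossing 2x1. Both 1&3? no. Sum: 0
Gen 5: crossing 1x2. Both 1&3? no. Sum: 0
Gen 6: crossing 1x5. Both 1&3? no. Sum: 0
Gen 7: crossing 2x5. Both 1&3? no. Sum: 0
Gen 8: 1 over 3. Both 1&3? yes. Contrib: +1. Sum: 1
Gen 9: crossing 1x4. Both 1&3? no. Sum: 1
Gen 10: crossing 5x2. Both 1&3? no. Sum: 1
Gen 11: crossing 2x5. Both 1&3? no. Sum: 1
Gen 12: crossing 5x2. Both 1&3? no. Sum: 1
Gen 13: crossing 5x3. Both 1&3? no. Sum: 1
Gen 14: crossing 3x5. Both 1&3? no. Sum: 1

Answer: 1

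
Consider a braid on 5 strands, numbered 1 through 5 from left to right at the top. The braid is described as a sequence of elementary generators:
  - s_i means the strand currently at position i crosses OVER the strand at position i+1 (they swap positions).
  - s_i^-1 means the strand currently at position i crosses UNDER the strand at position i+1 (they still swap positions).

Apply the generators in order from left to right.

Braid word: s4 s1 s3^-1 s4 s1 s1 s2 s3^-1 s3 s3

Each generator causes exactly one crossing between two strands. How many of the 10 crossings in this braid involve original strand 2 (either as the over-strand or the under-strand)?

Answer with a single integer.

Gen 1: crossing 4x5. Involves strand 2? no. Count so far: 0
Gen 2: crossing 1x2. Involves strand 2? yes. Count so far: 1
Gen 3: crossing 3x5. Involves strand 2? no. Count so far: 1
Gen 4: crossing 3x4. Involves strand 2? no. Count so far: 1
Gen 5: crossing 2x1. Involves strand 2? yes. Count so far: 2
Gen 6: crossing 1x2. Involves strand 2? yes. Count so far: 3
Gen 7: crossing 1x5. Involves strand 2? no. Count so far: 3
Gen 8: crossing 1x4. Involves strand 2? no. Count so far: 3
Gen 9: crossing 4x1. Involves strand 2? no. Count so far: 3
Gen 10: crossing 1x4. Involves strand 2? no. Count so far: 3

Answer: 3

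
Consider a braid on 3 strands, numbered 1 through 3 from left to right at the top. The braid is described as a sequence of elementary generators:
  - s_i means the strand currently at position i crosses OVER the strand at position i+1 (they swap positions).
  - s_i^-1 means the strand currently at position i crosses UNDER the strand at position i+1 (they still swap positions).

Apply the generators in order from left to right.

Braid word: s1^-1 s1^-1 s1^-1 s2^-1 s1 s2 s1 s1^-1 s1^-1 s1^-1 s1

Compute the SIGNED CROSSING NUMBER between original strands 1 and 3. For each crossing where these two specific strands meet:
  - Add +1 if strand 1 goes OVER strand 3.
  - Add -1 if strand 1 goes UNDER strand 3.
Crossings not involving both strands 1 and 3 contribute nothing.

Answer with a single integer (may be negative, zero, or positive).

Answer: -4

Derivation:
Gen 1: crossing 1x2. Both 1&3? no. Sum: 0
Gen 2: crossing 2x1. Both 1&3? no. Sum: 0
Gen 3: crossing 1x2. Both 1&3? no. Sum: 0
Gen 4: 1 under 3. Both 1&3? yes. Contrib: -1. Sum: -1
Gen 5: crossing 2x3. Both 1&3? no. Sum: -1
Gen 6: crossing 2x1. Both 1&3? no. Sum: -1
Gen 7: 3 over 1. Both 1&3? yes. Contrib: -1. Sum: -2
Gen 8: 1 under 3. Both 1&3? yes. Contrib: -1. Sum: -3
Gen 9: 3 under 1. Both 1&3? yes. Contrib: +1. Sum: -2
Gen 10: 1 under 3. Both 1&3? yes. Contrib: -1. Sum: -3
Gen 11: 3 over 1. Both 1&3? yes. Contrib: -1. Sum: -4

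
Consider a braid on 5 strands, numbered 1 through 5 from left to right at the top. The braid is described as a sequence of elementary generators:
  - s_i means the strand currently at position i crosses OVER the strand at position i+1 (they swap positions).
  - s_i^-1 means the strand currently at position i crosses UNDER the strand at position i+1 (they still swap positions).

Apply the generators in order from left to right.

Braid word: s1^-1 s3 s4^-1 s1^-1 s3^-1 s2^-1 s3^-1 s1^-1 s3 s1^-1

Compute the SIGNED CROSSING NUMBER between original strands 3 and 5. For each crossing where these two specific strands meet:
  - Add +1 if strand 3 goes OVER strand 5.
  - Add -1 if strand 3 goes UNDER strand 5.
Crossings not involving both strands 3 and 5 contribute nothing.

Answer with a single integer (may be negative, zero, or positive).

Answer: -1

Derivation:
Gen 1: crossing 1x2. Both 3&5? no. Sum: 0
Gen 2: crossing 3x4. Both 3&5? no. Sum: 0
Gen 3: 3 under 5. Both 3&5? yes. Contrib: -1. Sum: -1
Gen 4: crossing 2x1. Both 3&5? no. Sum: -1
Gen 5: crossing 4x5. Both 3&5? no. Sum: -1
Gen 6: crossing 2x5. Both 3&5? no. Sum: -1
Gen 7: crossing 2x4. Both 3&5? no. Sum: -1
Gen 8: crossing 1x5. Both 3&5? no. Sum: -1
Gen 9: crossing 4x2. Both 3&5? no. Sum: -1
Gen 10: crossing 5x1. Both 3&5? no. Sum: -1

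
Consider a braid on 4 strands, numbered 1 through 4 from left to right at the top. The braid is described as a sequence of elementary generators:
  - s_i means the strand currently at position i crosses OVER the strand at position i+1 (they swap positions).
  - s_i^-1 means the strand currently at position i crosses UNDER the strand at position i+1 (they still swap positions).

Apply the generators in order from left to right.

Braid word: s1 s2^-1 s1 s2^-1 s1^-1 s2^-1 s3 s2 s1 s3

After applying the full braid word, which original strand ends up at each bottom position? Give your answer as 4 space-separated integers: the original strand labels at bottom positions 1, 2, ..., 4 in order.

Answer: 4 1 3 2

Derivation:
Gen 1 (s1): strand 1 crosses over strand 2. Perm now: [2 1 3 4]
Gen 2 (s2^-1): strand 1 crosses under strand 3. Perm now: [2 3 1 4]
Gen 3 (s1): strand 2 crosses over strand 3. Perm now: [3 2 1 4]
Gen 4 (s2^-1): strand 2 crosses under strand 1. Perm now: [3 1 2 4]
Gen 5 (s1^-1): strand 3 crosses under strand 1. Perm now: [1 3 2 4]
Gen 6 (s2^-1): strand 3 crosses under strand 2. Perm now: [1 2 3 4]
Gen 7 (s3): strand 3 crosses over strand 4. Perm now: [1 2 4 3]
Gen 8 (s2): strand 2 crosses over strand 4. Perm now: [1 4 2 3]
Gen 9 (s1): strand 1 crosses over strand 4. Perm now: [4 1 2 3]
Gen 10 (s3): strand 2 crosses over strand 3. Perm now: [4 1 3 2]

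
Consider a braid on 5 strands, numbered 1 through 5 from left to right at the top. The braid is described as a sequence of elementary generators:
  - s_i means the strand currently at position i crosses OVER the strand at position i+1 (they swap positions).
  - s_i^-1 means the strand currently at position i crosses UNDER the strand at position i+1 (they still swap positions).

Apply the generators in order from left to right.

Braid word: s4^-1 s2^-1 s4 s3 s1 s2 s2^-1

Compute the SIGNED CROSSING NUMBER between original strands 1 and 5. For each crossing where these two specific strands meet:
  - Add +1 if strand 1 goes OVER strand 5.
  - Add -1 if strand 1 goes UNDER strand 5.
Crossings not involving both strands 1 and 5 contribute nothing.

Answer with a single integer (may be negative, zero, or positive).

Gen 1: crossing 4x5. Both 1&5? no. Sum: 0
Gen 2: crossing 2x3. Both 1&5? no. Sum: 0
Gen 3: crossing 5x4. Both 1&5? no. Sum: 0
Gen 4: crossing 2x4. Both 1&5? no. Sum: 0
Gen 5: crossing 1x3. Both 1&5? no. Sum: 0
Gen 6: crossing 1x4. Both 1&5? no. Sum: 0
Gen 7: crossing 4x1. Both 1&5? no. Sum: 0

Answer: 0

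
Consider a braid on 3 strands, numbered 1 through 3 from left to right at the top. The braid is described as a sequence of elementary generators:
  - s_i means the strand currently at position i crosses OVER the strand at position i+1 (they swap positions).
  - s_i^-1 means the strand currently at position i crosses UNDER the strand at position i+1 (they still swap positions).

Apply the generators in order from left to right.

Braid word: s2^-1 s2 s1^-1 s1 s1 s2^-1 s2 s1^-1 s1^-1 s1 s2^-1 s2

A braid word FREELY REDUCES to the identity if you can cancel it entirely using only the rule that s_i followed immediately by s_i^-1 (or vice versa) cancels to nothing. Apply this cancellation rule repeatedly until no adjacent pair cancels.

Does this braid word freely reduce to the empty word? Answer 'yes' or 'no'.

Gen 1 (s2^-1): push. Stack: [s2^-1]
Gen 2 (s2): cancels prior s2^-1. Stack: []
Gen 3 (s1^-1): push. Stack: [s1^-1]
Gen 4 (s1): cancels prior s1^-1. Stack: []
Gen 5 (s1): push. Stack: [s1]
Gen 6 (s2^-1): push. Stack: [s1 s2^-1]
Gen 7 (s2): cancels prior s2^-1. Stack: [s1]
Gen 8 (s1^-1): cancels prior s1. Stack: []
Gen 9 (s1^-1): push. Stack: [s1^-1]
Gen 10 (s1): cancels prior s1^-1. Stack: []
Gen 11 (s2^-1): push. Stack: [s2^-1]
Gen 12 (s2): cancels prior s2^-1. Stack: []
Reduced word: (empty)

Answer: yes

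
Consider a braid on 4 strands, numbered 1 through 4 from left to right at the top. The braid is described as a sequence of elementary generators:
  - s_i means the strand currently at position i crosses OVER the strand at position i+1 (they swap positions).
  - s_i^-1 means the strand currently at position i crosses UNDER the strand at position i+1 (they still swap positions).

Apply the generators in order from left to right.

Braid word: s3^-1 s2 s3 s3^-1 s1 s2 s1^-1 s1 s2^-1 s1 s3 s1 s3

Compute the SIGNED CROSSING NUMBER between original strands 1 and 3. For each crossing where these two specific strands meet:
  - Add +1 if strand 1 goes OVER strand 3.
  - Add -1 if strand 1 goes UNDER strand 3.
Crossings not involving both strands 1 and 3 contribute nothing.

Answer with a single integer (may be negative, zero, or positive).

Gen 1: crossing 3x4. Both 1&3? no. Sum: 0
Gen 2: crossing 2x4. Both 1&3? no. Sum: 0
Gen 3: crossing 2x3. Both 1&3? no. Sum: 0
Gen 4: crossing 3x2. Both 1&3? no. Sum: 0
Gen 5: crossing 1x4. Both 1&3? no. Sum: 0
Gen 6: crossing 1x2. Both 1&3? no. Sum: 0
Gen 7: crossing 4x2. Both 1&3? no. Sum: 0
Gen 8: crossing 2x4. Both 1&3? no. Sum: 0
Gen 9: crossing 2x1. Both 1&3? no. Sum: 0
Gen 10: crossing 4x1. Both 1&3? no. Sum: 0
Gen 11: crossing 2x3. Both 1&3? no. Sum: 0
Gen 12: crossing 1x4. Both 1&3? no. Sum: 0
Gen 13: crossing 3x2. Both 1&3? no. Sum: 0

Answer: 0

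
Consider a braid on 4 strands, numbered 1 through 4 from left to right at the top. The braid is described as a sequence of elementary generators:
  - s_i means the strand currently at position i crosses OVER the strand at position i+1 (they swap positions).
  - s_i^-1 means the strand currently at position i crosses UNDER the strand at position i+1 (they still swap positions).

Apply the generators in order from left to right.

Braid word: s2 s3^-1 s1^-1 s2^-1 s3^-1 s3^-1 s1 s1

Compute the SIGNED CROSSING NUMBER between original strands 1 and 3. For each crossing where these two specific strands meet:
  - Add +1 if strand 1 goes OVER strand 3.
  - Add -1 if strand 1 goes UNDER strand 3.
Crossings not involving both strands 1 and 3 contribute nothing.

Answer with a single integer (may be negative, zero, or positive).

Answer: -1

Derivation:
Gen 1: crossing 2x3. Both 1&3? no. Sum: 0
Gen 2: crossing 2x4. Both 1&3? no. Sum: 0
Gen 3: 1 under 3. Both 1&3? yes. Contrib: -1. Sum: -1
Gen 4: crossing 1x4. Both 1&3? no. Sum: -1
Gen 5: crossing 1x2. Both 1&3? no. Sum: -1
Gen 6: crossing 2x1. Both 1&3? no. Sum: -1
Gen 7: crossing 3x4. Both 1&3? no. Sum: -1
Gen 8: crossing 4x3. Both 1&3? no. Sum: -1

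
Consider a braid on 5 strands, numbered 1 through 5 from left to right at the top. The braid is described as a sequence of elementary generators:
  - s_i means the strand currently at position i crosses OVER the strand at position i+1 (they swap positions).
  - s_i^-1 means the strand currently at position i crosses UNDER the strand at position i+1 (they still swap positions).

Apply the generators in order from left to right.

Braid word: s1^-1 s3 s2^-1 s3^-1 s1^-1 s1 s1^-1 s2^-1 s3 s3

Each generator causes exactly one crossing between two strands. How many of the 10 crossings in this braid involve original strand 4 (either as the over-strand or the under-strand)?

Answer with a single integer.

Gen 1: crossing 1x2. Involves strand 4? no. Count so far: 0
Gen 2: crossing 3x4. Involves strand 4? yes. Count so far: 1
Gen 3: crossing 1x4. Involves strand 4? yes. Count so far: 2
Gen 4: crossing 1x3. Involves strand 4? no. Count so far: 2
Gen 5: crossing 2x4. Involves strand 4? yes. Count so far: 3
Gen 6: crossing 4x2. Involves strand 4? yes. Count so far: 4
Gen 7: crossing 2x4. Involves strand 4? yes. Count so far: 5
Gen 8: crossing 2x3. Involves strand 4? no. Count so far: 5
Gen 9: crossing 2x1. Involves strand 4? no. Count so far: 5
Gen 10: crossing 1x2. Involves strand 4? no. Count so far: 5

Answer: 5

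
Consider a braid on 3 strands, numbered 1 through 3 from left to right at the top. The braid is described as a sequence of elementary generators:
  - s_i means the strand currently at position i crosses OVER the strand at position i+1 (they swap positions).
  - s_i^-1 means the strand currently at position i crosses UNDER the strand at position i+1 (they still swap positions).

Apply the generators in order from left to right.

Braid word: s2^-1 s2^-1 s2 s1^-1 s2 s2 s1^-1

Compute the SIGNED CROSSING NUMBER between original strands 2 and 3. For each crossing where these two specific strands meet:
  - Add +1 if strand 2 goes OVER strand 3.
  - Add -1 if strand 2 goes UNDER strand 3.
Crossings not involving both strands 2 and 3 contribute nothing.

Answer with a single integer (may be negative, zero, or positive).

Gen 1: 2 under 3. Both 2&3? yes. Contrib: -1. Sum: -1
Gen 2: 3 under 2. Both 2&3? yes. Contrib: +1. Sum: 0
Gen 3: 2 over 3. Both 2&3? yes. Contrib: +1. Sum: 1
Gen 4: crossing 1x3. Both 2&3? no. Sum: 1
Gen 5: crossing 1x2. Both 2&3? no. Sum: 1
Gen 6: crossing 2x1. Both 2&3? no. Sum: 1
Gen 7: crossing 3x1. Both 2&3? no. Sum: 1

Answer: 1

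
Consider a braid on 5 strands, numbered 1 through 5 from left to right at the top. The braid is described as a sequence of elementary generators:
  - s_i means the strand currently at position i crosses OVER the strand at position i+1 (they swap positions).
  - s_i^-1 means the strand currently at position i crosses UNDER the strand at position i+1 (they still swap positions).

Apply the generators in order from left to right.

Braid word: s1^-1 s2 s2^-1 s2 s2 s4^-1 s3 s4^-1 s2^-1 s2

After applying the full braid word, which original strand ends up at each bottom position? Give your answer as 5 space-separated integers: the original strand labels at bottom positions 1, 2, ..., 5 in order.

Gen 1 (s1^-1): strand 1 crosses under strand 2. Perm now: [2 1 3 4 5]
Gen 2 (s2): strand 1 crosses over strand 3. Perm now: [2 3 1 4 5]
Gen 3 (s2^-1): strand 3 crosses under strand 1. Perm now: [2 1 3 4 5]
Gen 4 (s2): strand 1 crosses over strand 3. Perm now: [2 3 1 4 5]
Gen 5 (s2): strand 3 crosses over strand 1. Perm now: [2 1 3 4 5]
Gen 6 (s4^-1): strand 4 crosses under strand 5. Perm now: [2 1 3 5 4]
Gen 7 (s3): strand 3 crosses over strand 5. Perm now: [2 1 5 3 4]
Gen 8 (s4^-1): strand 3 crosses under strand 4. Perm now: [2 1 5 4 3]
Gen 9 (s2^-1): strand 1 crosses under strand 5. Perm now: [2 5 1 4 3]
Gen 10 (s2): strand 5 crosses over strand 1. Perm now: [2 1 5 4 3]

Answer: 2 1 5 4 3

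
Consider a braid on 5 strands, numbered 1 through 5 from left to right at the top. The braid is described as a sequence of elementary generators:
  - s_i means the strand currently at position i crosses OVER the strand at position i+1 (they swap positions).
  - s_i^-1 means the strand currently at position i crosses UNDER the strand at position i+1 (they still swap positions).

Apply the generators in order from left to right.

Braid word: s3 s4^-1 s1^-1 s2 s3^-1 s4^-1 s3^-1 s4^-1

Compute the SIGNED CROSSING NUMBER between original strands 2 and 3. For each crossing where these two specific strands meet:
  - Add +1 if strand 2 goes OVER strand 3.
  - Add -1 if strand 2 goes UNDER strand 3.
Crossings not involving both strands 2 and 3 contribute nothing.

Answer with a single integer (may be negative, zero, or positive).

Answer: 0

Derivation:
Gen 1: crossing 3x4. Both 2&3? no. Sum: 0
Gen 2: crossing 3x5. Both 2&3? no. Sum: 0
Gen 3: crossing 1x2. Both 2&3? no. Sum: 0
Gen 4: crossing 1x4. Both 2&3? no. Sum: 0
Gen 5: crossing 1x5. Both 2&3? no. Sum: 0
Gen 6: crossing 1x3. Both 2&3? no. Sum: 0
Gen 7: crossing 5x3. Both 2&3? no. Sum: 0
Gen 8: crossing 5x1. Both 2&3? no. Sum: 0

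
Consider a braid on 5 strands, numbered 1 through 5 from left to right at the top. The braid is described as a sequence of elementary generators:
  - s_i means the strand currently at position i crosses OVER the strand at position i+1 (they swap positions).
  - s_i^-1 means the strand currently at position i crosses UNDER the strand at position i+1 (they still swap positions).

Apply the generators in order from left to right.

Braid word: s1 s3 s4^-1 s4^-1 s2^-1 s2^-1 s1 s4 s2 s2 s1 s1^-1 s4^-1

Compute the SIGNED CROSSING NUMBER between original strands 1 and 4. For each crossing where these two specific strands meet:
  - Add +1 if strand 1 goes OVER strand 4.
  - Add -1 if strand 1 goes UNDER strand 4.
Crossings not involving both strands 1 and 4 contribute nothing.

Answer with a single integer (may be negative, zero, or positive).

Answer: 0

Derivation:
Gen 1: crossing 1x2. Both 1&4? no. Sum: 0
Gen 2: crossing 3x4. Both 1&4? no. Sum: 0
Gen 3: crossing 3x5. Both 1&4? no. Sum: 0
Gen 4: crossing 5x3. Both 1&4? no. Sum: 0
Gen 5: 1 under 4. Both 1&4? yes. Contrib: -1. Sum: -1
Gen 6: 4 under 1. Both 1&4? yes. Contrib: +1. Sum: 0
Gen 7: crossing 2x1. Both 1&4? no. Sum: 0
Gen 8: crossing 3x5. Both 1&4? no. Sum: 0
Gen 9: crossing 2x4. Both 1&4? no. Sum: 0
Gen 10: crossing 4x2. Both 1&4? no. Sum: 0
Gen 11: crossing 1x2. Both 1&4? no. Sum: 0
Gen 12: crossing 2x1. Both 1&4? no. Sum: 0
Gen 13: crossing 5x3. Both 1&4? no. Sum: 0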